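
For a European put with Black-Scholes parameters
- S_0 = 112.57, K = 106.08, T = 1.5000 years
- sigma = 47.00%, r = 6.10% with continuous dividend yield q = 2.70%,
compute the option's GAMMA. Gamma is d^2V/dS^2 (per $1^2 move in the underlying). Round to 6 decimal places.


d1 = 0.4795731303; d2 = -0.0960569593
phi(d1) = 0.3556053513; exp(-qT) = 0.9603091645; exp(-rT) = 0.9125613162
Gamma = exp(-qT) * phi(d1) / (S * sigma * sqrt(T)) = 0.9603091645 * 0.3556053513 / (112.5700 * 0.4700 * 1.2247448714) = 0.005270

Answer: Gamma = 0.005270


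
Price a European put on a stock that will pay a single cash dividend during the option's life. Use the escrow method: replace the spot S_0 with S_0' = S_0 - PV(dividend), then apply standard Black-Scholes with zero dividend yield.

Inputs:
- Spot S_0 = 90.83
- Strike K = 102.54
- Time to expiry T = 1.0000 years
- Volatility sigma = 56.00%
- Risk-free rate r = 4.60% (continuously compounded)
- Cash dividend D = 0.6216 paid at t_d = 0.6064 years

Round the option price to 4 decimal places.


PV(D) = D * exp(-r * t_d) = 0.6216 * 0.97249106 = 0.60450044
S_0' = S_0 - PV(D) = 90.8300 - 0.60450044 = 90.22549956
d1 = (ln(S_0'/K) + (r + sigma^2/2)*T) / (sigma*sqrt(T)) = 0.13367700
d2 = d1 - sigma*sqrt(T) = -0.42632300
exp(-rT) = 0.95504196
N(-d1) = 0.44682900; N(-d2) = 0.66506375
P = K * exp(-rT) * N(-d2) - S_0' * N(-d1) = 102.5400 * 0.95504196 * 0.66506375 - 90.22549956 * 0.44682900 = 24.8143

Answer: Price = 24.8143


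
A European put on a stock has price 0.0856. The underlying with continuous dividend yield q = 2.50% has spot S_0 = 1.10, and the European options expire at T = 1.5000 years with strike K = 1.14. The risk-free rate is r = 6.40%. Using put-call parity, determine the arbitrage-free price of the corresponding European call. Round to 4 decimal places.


Answer: Call price = 0.1095

Derivation:
Put-call parity: C - P = S_0 * exp(-qT) - K * exp(-rT).
S_0 * exp(-qT) = 1.1000 * 0.96319442 = 1.05951386
K * exp(-rT) = 1.1400 * 0.90846402 = 1.03564898
C = P + S*exp(-qT) - K*exp(-rT)
C = 0.0856 + 1.05951386 - 1.03564898 = 0.1095


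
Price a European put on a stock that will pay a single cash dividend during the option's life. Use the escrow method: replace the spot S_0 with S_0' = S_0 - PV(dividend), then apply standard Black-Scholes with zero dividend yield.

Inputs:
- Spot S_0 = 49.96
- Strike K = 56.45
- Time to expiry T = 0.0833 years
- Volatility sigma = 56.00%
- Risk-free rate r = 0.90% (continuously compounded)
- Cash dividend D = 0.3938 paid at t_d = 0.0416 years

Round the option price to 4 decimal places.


PV(D) = D * exp(-r * t_d) = 0.3938 * 0.99962567 = 0.39365259
S_0' = S_0 - PV(D) = 49.9600 - 0.39365259 = 49.56634741
d1 = (ln(S_0'/K) + (r + sigma^2/2)*T) / (sigma*sqrt(T)) = -0.71914304
d2 = d1 - sigma*sqrt(T) = -0.88076878
exp(-rT) = 0.99925058
N(-d1) = 0.76397361; N(-d2) = 0.81077851
P = K * exp(-rT) * N(-d2) - S_0' * N(-d1) = 56.4500 * 0.99925058 * 0.81077851 - 49.56634741 * 0.76397361 = 7.8668

Answer: Price = 7.8668


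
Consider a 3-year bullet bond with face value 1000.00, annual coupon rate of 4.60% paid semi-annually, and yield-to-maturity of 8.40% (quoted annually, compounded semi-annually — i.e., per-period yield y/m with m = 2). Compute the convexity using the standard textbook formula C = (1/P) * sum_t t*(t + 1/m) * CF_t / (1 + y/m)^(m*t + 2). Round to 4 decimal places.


Coupon per period c = face * coupon_rate / m = 23.000000
Periods per year m = 2; per-period yield y/m = 0.042000
Number of cashflows N = 6
Cashflows (t years, CF_t, discount factor 1/(1+y/m)^(m*t), PV):
  t = 0.5000: CF_t = 23.000000, DF = 0.959693, PV = 22.072937
  t = 1.0000: CF_t = 23.000000, DF = 0.921010, PV = 21.183241
  t = 1.5000: CF_t = 23.000000, DF = 0.883887, PV = 20.329406
  t = 2.0000: CF_t = 23.000000, DF = 0.848260, PV = 19.509986
  t = 2.5000: CF_t = 23.000000, DF = 0.814069, PV = 18.723595
  t = 3.0000: CF_t = 1023.000000, DF = 0.781257, PV = 799.225478
Price P = sum_t PV_t = 901.044642
Convexity numerator sum_t t*(t + 1/m) * CF_t / (1+y/m)^(m*t + 2):
  t = 0.5000: term = 10.164703
  t = 1.0000: term = 29.264979
  t = 1.5000: term = 56.170785
  t = 2.0000: term = 89.844506
  t = 2.5000: term = 129.334702
  t = 3.0000: term = 7728.997754
Convexity = (1/P) * sum = 8043.777429 / 901.044642 = 8.927169

Answer: Convexity = 8.9272


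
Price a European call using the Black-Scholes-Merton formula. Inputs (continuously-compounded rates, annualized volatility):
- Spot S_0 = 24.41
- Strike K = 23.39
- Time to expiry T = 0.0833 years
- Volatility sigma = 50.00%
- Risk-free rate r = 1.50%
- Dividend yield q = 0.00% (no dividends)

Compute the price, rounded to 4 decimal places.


Answer: Price = 1.9616

Derivation:
d1 = (ln(S/K) + (r - q + 0.5*sigma^2) * T) / (sigma * sqrt(T)) = 0.37659756
d2 = d1 - sigma * sqrt(T) = 0.23228887
exp(-rT) = 0.99875128; exp(-qT) = 1.00000000
C = S_0 * exp(-qT) * N(d1) - K * exp(-rT) * N(d2)
N(d1) = 0.64676365; N(d2) = 0.59184317
C = 24.4100 * 1.00000000 * 0.64676365 - 23.3900 * 0.99875128 * 0.59184317 = 1.9616


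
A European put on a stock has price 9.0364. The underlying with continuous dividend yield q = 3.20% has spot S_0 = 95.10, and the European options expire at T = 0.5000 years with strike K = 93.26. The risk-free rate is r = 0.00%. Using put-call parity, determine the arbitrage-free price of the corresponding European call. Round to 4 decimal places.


Answer: Call price = 9.3669

Derivation:
Put-call parity: C - P = S_0 * exp(-qT) - K * exp(-rT).
S_0 * exp(-qT) = 95.1000 * 0.98412732 = 93.59050814
K * exp(-rT) = 93.2600 * 1.00000000 = 93.26000000
C = P + S*exp(-qT) - K*exp(-rT)
C = 9.0364 + 93.59050814 - 93.26000000 = 9.3669


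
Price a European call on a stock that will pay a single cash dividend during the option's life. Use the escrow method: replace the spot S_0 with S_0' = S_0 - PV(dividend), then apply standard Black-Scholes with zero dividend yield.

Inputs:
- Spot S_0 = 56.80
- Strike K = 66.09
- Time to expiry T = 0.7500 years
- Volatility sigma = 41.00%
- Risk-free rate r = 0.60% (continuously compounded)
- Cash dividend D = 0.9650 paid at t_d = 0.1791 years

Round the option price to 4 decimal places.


PV(D) = D * exp(-r * t_d) = 0.9650 * 0.99892598 = 0.96396357
S_0' = S_0 - PV(D) = 56.8000 - 0.96396357 = 55.83603643
d1 = (ln(S_0'/K) + (r + sigma^2/2)*T) / (sigma*sqrt(T)) = -0.28462094
d2 = d1 - sigma*sqrt(T) = -0.63969135
exp(-rT) = 0.99551011
N(d1) = 0.38796728; N(d2) = 0.26118664
C = S_0' * N(d1) - K * exp(-rT) * N(d2) = 55.83603643 * 0.38796728 - 66.0900 * 0.99551011 * 0.26118664 = 4.4782

Answer: Price = 4.4782


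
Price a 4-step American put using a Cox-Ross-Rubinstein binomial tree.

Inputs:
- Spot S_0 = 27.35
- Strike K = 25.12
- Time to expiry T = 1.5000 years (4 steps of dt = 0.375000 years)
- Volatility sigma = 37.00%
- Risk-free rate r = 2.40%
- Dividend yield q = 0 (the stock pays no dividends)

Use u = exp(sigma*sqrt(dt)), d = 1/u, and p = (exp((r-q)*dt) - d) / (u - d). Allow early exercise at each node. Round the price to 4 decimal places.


dt = T/N = 0.375000
u = exp(sigma*sqrt(dt)) = 1.254300; d = 1/u = 0.797257
p = (exp((r-q)*dt) - d) / (u - d) = 0.463377
Discount per step: exp(-r*dt) = 0.991040
Stock lattice S(k, i) with i counting down-moves:
  k=0: S(0,0) = 27.3500
  k=1: S(1,0) = 34.3051; S(1,1) = 21.8050
  k=2: S(2,0) = 43.0289; S(2,1) = 27.3500; S(2,2) = 17.3842
  k=3: S(3,0) = 53.9712; S(3,1) = 34.3051; S(3,2) = 21.8050; S(3,3) = 13.8597
  k=4: S(4,0) = 67.6960; S(4,1) = 43.0289; S(4,2) = 27.3500; S(4,3) = 17.3842; S(4,4) = 11.0497
Terminal payoffs V(N, i) = max(K - S_T, 0):
  V(4,0) = 0.000000; V(4,1) = 0.000000; V(4,2) = 0.000000; V(4,3) = 7.735814; V(4,4) = 14.070277
Backward induction: V(k, i) = exp(-r*dt) * [p * V(k+1, i) + (1-p) * V(k+1, i+1)]; then take max(V_cont, immediate exercise) for American.
  V(3,0) = exp(-r*dt) * [p*0.000000 + (1-p)*0.000000] = 0.000000; exercise = 0.000000; V(3,0) = max -> 0.000000
  V(3,1) = exp(-r*dt) * [p*0.000000 + (1-p)*0.000000] = 0.000000; exercise = 0.000000; V(3,1) = max -> 0.000000
  V(3,2) = exp(-r*dt) * [p*0.000000 + (1-p)*7.735814] = 4.114020; exercise = 3.315013; V(3,2) = max -> 4.114020
  V(3,3) = exp(-r*dt) * [p*7.735814 + (1-p)*14.070277] = 11.035265; exercise = 11.260331; V(3,3) = max -> 11.260331
  V(2,0) = exp(-r*dt) * [p*0.000000 + (1-p)*0.000000] = 0.000000; exercise = 0.000000; V(2,0) = max -> 0.000000
  V(2,1) = exp(-r*dt) * [p*0.000000 + (1-p)*4.114020] = 2.187896; exercise = 0.000000; V(2,1) = max -> 2.187896
  V(2,2) = exp(-r*dt) * [p*4.114020 + (1-p)*11.260331] = 7.877673; exercise = 7.735814; V(2,2) = max -> 7.877673
  V(1,0) = exp(-r*dt) * [p*0.000000 + (1-p)*2.187896] = 1.163556; exercise = 0.000000; V(1,0) = max -> 1.163556
  V(1,1) = exp(-r*dt) * [p*2.187896 + (1-p)*7.877673] = 5.194201; exercise = 3.315013; V(1,1) = max -> 5.194201
  V(0,0) = exp(-r*dt) * [p*1.163556 + (1-p)*5.194201] = 3.296687; exercise = 0.000000; V(0,0) = max -> 3.296687

Answer: Price = V(0,0) = 3.2967


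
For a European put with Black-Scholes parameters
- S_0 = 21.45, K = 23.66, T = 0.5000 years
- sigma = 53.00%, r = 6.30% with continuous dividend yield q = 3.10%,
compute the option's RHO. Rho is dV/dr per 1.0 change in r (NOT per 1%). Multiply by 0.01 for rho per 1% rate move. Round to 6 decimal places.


Answer: Rho = -7.539977

Derivation:
d1 = -0.0315828928; d2 = -0.4063494869
phi(d1) = 0.3987433617; exp(-qT) = 0.9846195068; exp(-rT) = 0.9689909565
N(-d2) = 0.6577570854
Rho = -K*T*exp(-rT)*N(-d2) = -23.6600 * 0.5000 * 0.9689909565 * 0.6577570854 = -7.539977


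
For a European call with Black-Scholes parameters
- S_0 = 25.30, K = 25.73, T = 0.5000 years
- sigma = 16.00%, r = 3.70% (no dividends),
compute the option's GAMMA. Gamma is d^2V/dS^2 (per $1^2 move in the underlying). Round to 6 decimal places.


Answer: Gamma = 0.139023

Derivation:
d1 = 0.0711240655; d2 = -0.0420130195
phi(d1) = 0.3979345042; exp(-qT) = 1.0000000000; exp(-rT) = 0.9816700746
Gamma = exp(-qT) * phi(d1) / (S * sigma * sqrt(T)) = 1.0000000000 * 0.3979345042 / (25.3000 * 0.1600 * 0.7071067812) = 0.139023


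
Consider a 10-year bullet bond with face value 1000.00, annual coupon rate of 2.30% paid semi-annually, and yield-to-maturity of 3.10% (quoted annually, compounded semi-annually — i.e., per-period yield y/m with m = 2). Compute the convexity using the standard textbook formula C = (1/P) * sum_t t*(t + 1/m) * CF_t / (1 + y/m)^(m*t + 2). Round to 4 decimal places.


Coupon per period c = face * coupon_rate / m = 11.500000
Periods per year m = 2; per-period yield y/m = 0.015500
Number of cashflows N = 20
Cashflows (t years, CF_t, discount factor 1/(1+y/m)^(m*t), PV):
  t = 0.5000: CF_t = 11.500000, DF = 0.984737, PV = 11.324471
  t = 1.0000: CF_t = 11.500000, DF = 0.969706, PV = 11.151621
  t = 1.5000: CF_t = 11.500000, DF = 0.954905, PV = 10.981409
  t = 2.0000: CF_t = 11.500000, DF = 0.940330, PV = 10.813795
  t = 2.5000: CF_t = 11.500000, DF = 0.925977, PV = 10.648739
  t = 3.0000: CF_t = 11.500000, DF = 0.911844, PV = 10.486203
  t = 3.5000: CF_t = 11.500000, DF = 0.897926, PV = 10.326148
  t = 4.0000: CF_t = 11.500000, DF = 0.884220, PV = 10.168536
  t = 4.5000: CF_t = 11.500000, DF = 0.870724, PV = 10.013329
  t = 5.0000: CF_t = 11.500000, DF = 0.857434, PV = 9.860491
  t = 5.5000: CF_t = 11.500000, DF = 0.844347, PV = 9.709987
  t = 6.0000: CF_t = 11.500000, DF = 0.831459, PV = 9.561779
  t = 6.5000: CF_t = 11.500000, DF = 0.818768, PV = 9.415834
  t = 7.0000: CF_t = 11.500000, DF = 0.806271, PV = 9.272116
  t = 7.5000: CF_t = 11.500000, DF = 0.793964, PV = 9.130592
  t = 8.0000: CF_t = 11.500000, DF = 0.781846, PV = 8.991228
  t = 8.5000: CF_t = 11.500000, DF = 0.769912, PV = 8.853991
  t = 9.0000: CF_t = 11.500000, DF = 0.758161, PV = 8.718849
  t = 9.5000: CF_t = 11.500000, DF = 0.746589, PV = 8.585769
  t = 10.0000: CF_t = 1011.500000, DF = 0.735193, PV = 743.647860
Price P = sum_t PV_t = 931.662745
Convexity numerator sum_t t*(t + 1/m) * CF_t / (1+y/m)^(m*t + 2):
  t = 0.5000: term = 5.490704
  t = 1.0000: term = 16.220692
  t = 1.5000: term = 31.946218
  t = 2.0000: term = 52.431017
  t = 2.5000: term = 77.446110
  t = 3.0000: term = 106.769625
  t = 3.5000: term = 140.186608
  t = 4.0000: term = 177.488847
  t = 4.5000: term = 218.474701
  t = 5.0000: term = 262.948926
  t = 5.5000: term = 310.722512
  t = 6.0000: term = 361.612520
  t = 6.5000: term = 415.441924
  t = 7.0000: term = 472.039455
  t = 7.5000: term = 531.239451
  t = 8.0000: term = 592.881711
  t = 8.5000: term = 656.811349
  t = 9.0000: term = 722.878653
  t = 9.5000: term = 790.938950
  t = 10.0000: term = 75717.588856
Convexity = (1/P) * sum = 81661.558831 / 931.662745 = 87.651416

Answer: Convexity = 87.6514


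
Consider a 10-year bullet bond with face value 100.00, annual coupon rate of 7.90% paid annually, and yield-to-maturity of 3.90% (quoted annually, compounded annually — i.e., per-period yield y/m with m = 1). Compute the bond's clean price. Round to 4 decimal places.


Answer: Price = 132.6057

Derivation:
Coupon per period c = face * coupon_rate / m = 7.900000
Periods per year m = 1; per-period yield y/m = 0.039000
Number of cashflows N = 10
Cashflows (t years, CF_t, discount factor 1/(1+y/m)^(m*t), PV):
  t = 1.0000: CF_t = 7.900000, DF = 0.962464, PV = 7.603465
  t = 2.0000: CF_t = 7.900000, DF = 0.926337, PV = 7.318061
  t = 3.0000: CF_t = 7.900000, DF = 0.891566, PV = 7.043369
  t = 4.0000: CF_t = 7.900000, DF = 0.858100, PV = 6.778989
  t = 5.0000: CF_t = 7.900000, DF = 0.825890, PV = 6.524532
  t = 6.0000: CF_t = 7.900000, DF = 0.794889, PV = 6.279626
  t = 7.0000: CF_t = 7.900000, DF = 0.765052, PV = 6.043914
  t = 8.0000: CF_t = 7.900000, DF = 0.736335, PV = 5.817049
  t = 9.0000: CF_t = 7.900000, DF = 0.708696, PV = 5.598700
  t = 10.0000: CF_t = 107.900000, DF = 0.682094, PV = 73.597993
Price P = sum_t PV_t = 132.605696


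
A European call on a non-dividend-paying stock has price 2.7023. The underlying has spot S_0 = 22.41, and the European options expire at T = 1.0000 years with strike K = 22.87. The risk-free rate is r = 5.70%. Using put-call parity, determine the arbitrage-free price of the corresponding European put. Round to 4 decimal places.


Put-call parity: C - P = S_0 * exp(-qT) - K * exp(-rT).
S_0 * exp(-qT) = 22.4100 * 1.00000000 = 22.41000000
K * exp(-rT) = 22.8700 * 0.94459407 = 21.60286637
P = C - S*exp(-qT) + K*exp(-rT)
P = 2.7023 - 22.41000000 + 21.60286637 = 1.8952

Answer: Put price = 1.8952


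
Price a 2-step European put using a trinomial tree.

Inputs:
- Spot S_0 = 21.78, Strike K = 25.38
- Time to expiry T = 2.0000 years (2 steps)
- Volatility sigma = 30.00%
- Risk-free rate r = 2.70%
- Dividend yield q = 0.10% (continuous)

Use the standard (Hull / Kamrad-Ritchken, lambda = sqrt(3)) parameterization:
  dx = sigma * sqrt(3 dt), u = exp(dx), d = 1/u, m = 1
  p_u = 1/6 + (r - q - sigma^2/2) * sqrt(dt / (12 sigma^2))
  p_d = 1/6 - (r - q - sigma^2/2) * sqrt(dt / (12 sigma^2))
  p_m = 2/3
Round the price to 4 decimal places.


dt = T/N = 1.000000; dx = sigma*sqrt(3*dt) = 0.519615
u = exp(dx) = 1.681381; d = 1/u = 0.594749
p_u = 0.148384, p_m = 0.666667, p_d = 0.184949
Discount per step: exp(-r*dt) = 0.973361
Stock lattice S(k, j) with j the centered position index:
  k=0: S(0,+0) = 21.7800
  k=1: S(1,-1) = 12.9536; S(1,+0) = 21.7800; S(1,+1) = 36.6205
  k=2: S(2,-2) = 7.7042; S(2,-1) = 12.9536; S(2,+0) = 21.7800; S(2,+1) = 36.6205; S(2,+2) = 61.5729
Terminal payoffs V(N, j) = max(K - S_T, 0):
  V(2,-2) = 17.675831; V(2,-1) = 12.426359; V(2,+0) = 3.600000; V(2,+1) = 0.000000; V(2,+2) = 0.000000
Backward induction: V(k, j) = exp(-r*dt) * [p_u * V(k+1, j+1) + p_m * V(k+1, j) + p_d * V(k+1, j-1)]
  V(1,-1) = exp(-r*dt) * [p_u*3.600000 + p_m*12.426359 + p_d*17.675831] = 11.765559
  V(1,+0) = exp(-r*dt) * [p_u*0.000000 + p_m*3.600000 + p_d*12.426359] = 4.573093
  V(1,+1) = exp(-r*dt) * [p_u*0.000000 + p_m*0.000000 + p_d*3.600000] = 0.648081
  V(0,+0) = exp(-r*dt) * [p_u*0.648081 + p_m*4.573093 + p_d*11.765559] = 5.179184

Answer: Price = V(0,0) = 5.1792


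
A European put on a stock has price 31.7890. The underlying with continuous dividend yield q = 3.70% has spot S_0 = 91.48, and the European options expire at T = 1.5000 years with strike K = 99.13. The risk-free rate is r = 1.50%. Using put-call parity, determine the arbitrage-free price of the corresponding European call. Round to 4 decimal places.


Answer: Call price = 21.4057

Derivation:
Put-call parity: C - P = S_0 * exp(-qT) - K * exp(-rT).
S_0 * exp(-qT) = 91.4800 * 0.94601202 = 86.54117993
K * exp(-rT) = 99.1300 * 0.97775124 = 96.92448014
C = P + S*exp(-qT) - K*exp(-rT)
C = 31.7890 + 86.54117993 - 96.92448014 = 21.4057


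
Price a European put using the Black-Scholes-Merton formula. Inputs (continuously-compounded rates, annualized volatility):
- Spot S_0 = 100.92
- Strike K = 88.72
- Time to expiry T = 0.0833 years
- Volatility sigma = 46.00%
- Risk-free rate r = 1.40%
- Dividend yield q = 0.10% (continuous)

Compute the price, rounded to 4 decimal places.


Answer: Price = 1.0878

Derivation:
d1 = (ln(S/K) + (r - q + 0.5*sigma^2) * T) / (sigma * sqrt(T)) = 1.04500331
d2 = d1 - sigma * sqrt(T) = 0.91223931
exp(-rT) = 0.99883448; exp(-qT) = 0.99991670
P = K * exp(-rT) * N(-d2) - S_0 * exp(-qT) * N(-d1)
N(-d1) = 0.14801072; N(-d2) = 0.18082138
P = 88.7200 * 0.99883448 * 0.18082138 - 100.9200 * 0.99991670 * 0.14801072 = 1.0878


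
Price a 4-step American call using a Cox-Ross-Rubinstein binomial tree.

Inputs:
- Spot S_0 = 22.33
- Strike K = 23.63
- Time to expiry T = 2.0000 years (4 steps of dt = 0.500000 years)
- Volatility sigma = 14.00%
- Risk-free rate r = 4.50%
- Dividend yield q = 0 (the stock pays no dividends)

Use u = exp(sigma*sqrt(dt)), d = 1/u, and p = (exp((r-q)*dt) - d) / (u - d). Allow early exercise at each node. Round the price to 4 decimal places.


Answer: Price = V(0,0) = 2.1625

Derivation:
dt = T/N = 0.500000
u = exp(sigma*sqrt(dt)) = 1.104061; d = 1/u = 0.905747
p = (exp((r-q)*dt) - d) / (u - d) = 0.590014
Discount per step: exp(-r*dt) = 0.977751
Stock lattice S(k, i) with i counting down-moves:
  k=0: S(0,0) = 22.3300
  k=1: S(1,0) = 24.6537; S(1,1) = 20.2253
  k=2: S(2,0) = 27.2192; S(2,1) = 22.3300; S(2,2) = 18.3190
  k=3: S(3,0) = 30.0516; S(3,1) = 24.6537; S(3,2) = 20.2253; S(3,3) = 16.5924
  k=4: S(4,0) = 33.1788; S(4,1) = 27.2192; S(4,2) = 22.3300; S(4,3) = 18.3190; S(4,4) = 15.0285
Terminal payoffs V(N, i) = max(S_T - K, 0):
  V(4,0) = 9.548792; V(4,1) = 3.589155; V(4,2) = 0.000000; V(4,3) = 0.000000; V(4,4) = 0.000000
Backward induction: V(k, i) = exp(-r*dt) * [p * V(k+1, i) + (1-p) * V(k+1, i+1)]; then take max(V_cont, immediate exercise) for American.
  V(3,0) = exp(-r*dt) * [p*9.548792 + (1-p)*3.589155] = 6.947339; exercise = 6.421600; V(3,0) = max -> 6.947339
  V(3,1) = exp(-r*dt) * [p*3.589155 + (1-p)*0.000000] = 2.070538; exercise = 1.023676; V(3,1) = max -> 2.070538
  V(3,2) = exp(-r*dt) * [p*0.000000 + (1-p)*0.000000] = 0.000000; exercise = 0.000000; V(3,2) = max -> 0.000000
  V(3,3) = exp(-r*dt) * [p*0.000000 + (1-p)*0.000000] = 0.000000; exercise = 0.000000; V(3,3) = max -> 0.000000
  V(2,0) = exp(-r*dt) * [p*6.947339 + (1-p)*2.070538] = 4.837834; exercise = 3.589155; V(2,0) = max -> 4.837834
  V(2,1) = exp(-r*dt) * [p*2.070538 + (1-p)*0.000000] = 1.194466; exercise = 0.000000; V(2,1) = max -> 1.194466
  V(2,2) = exp(-r*dt) * [p*0.000000 + (1-p)*0.000000] = 0.000000; exercise = 0.000000; V(2,2) = max -> 0.000000
  V(1,0) = exp(-r*dt) * [p*4.837834 + (1-p)*1.194466] = 3.269703; exercise = 1.023676; V(1,0) = max -> 3.269703
  V(1,1) = exp(-r*dt) * [p*1.194466 + (1-p)*0.000000] = 0.689072; exercise = 0.000000; V(1,1) = max -> 0.689072
  V(0,0) = exp(-r*dt) * [p*3.269703 + (1-p)*0.689072] = 2.162474; exercise = 0.000000; V(0,0) = max -> 2.162474


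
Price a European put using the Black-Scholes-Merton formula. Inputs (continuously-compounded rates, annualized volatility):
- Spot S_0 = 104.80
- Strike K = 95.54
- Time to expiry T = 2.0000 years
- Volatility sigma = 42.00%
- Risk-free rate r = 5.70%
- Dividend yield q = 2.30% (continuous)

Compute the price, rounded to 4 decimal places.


d1 = (ln(S/K) + (r - q + 0.5*sigma^2) * T) / (sigma * sqrt(T)) = 0.56721541
d2 = d1 - sigma * sqrt(T) = -0.02675429
exp(-rT) = 0.89225796; exp(-qT) = 0.95504196
P = K * exp(-rT) * N(-d2) - S_0 * exp(-qT) * N(-d1)
N(-d1) = 0.28528392; N(-d2) = 0.51067214
P = 95.5400 * 0.89225796 * 0.51067214 - 104.8000 * 0.95504196 * 0.28528392 = 14.9793

Answer: Price = 14.9793


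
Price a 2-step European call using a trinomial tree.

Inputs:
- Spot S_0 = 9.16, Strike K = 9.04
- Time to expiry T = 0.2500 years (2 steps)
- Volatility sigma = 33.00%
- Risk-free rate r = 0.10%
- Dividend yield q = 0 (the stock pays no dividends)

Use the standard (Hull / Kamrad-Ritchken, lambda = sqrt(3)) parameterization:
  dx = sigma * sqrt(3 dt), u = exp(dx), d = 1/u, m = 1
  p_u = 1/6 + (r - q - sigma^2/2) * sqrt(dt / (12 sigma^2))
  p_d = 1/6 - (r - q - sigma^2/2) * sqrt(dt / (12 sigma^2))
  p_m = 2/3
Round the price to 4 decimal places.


Answer: Price = V(0,0) = 0.6000

Derivation:
dt = T/N = 0.125000; dx = sigma*sqrt(3*dt) = 0.202083
u = exp(dx) = 1.223949; d = 1/u = 0.817027
p_u = 0.150136, p_m = 0.666667, p_d = 0.183198
Discount per step: exp(-r*dt) = 0.999875
Stock lattice S(k, j) with j the centered position index:
  k=0: S(0,+0) = 9.1600
  k=1: S(1,-1) = 7.4840; S(1,+0) = 9.1600; S(1,+1) = 11.2114
  k=2: S(2,-2) = 6.1146; S(2,-1) = 7.4840; S(2,+0) = 9.1600; S(2,+1) = 11.2114; S(2,+2) = 13.7222
Terminal payoffs V(N, j) = max(S_T - K, 0):
  V(2,-2) = 0.000000; V(2,-1) = 0.000000; V(2,+0) = 0.120000; V(2,+1) = 2.171377; V(2,+2) = 4.682159
Backward induction: V(k, j) = exp(-r*dt) * [p_u * V(k+1, j+1) + p_m * V(k+1, j) + p_d * V(k+1, j-1)]
  V(1,-1) = exp(-r*dt) * [p_u*0.120000 + p_m*0.000000 + p_d*0.000000] = 0.018014
  V(1,+0) = exp(-r*dt) * [p_u*2.171377 + p_m*0.120000 + p_d*0.000000] = 0.405950
  V(1,+1) = exp(-r*dt) * [p_u*4.682159 + p_m*2.171377 + p_d*0.120000] = 2.172256
  V(0,+0) = exp(-r*dt) * [p_u*2.172256 + p_m*0.405950 + p_d*0.018014] = 0.599992


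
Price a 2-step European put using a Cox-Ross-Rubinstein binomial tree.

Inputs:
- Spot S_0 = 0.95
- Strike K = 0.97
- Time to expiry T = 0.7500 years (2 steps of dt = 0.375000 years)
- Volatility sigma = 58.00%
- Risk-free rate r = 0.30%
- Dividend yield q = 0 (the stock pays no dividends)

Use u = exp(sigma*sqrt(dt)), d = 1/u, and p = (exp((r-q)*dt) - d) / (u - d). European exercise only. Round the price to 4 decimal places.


dt = T/N = 0.375000
u = exp(sigma*sqrt(dt)) = 1.426432; d = 1/u = 0.701050
p = (exp((r-q)*dt) - d) / (u - d) = 0.413680
Discount per step: exp(-r*dt) = 0.998876
Stock lattice S(k, i) with i counting down-moves:
  k=0: S(0,0) = 0.9500
  k=1: S(1,0) = 1.3551; S(1,1) = 0.6660
  k=2: S(2,0) = 1.9330; S(2,1) = 0.9500; S(2,2) = 0.4669
Terminal payoffs V(N, i) = max(K - S_T, 0):
  V(2,0) = 0.000000; V(2,1) = 0.020000; V(2,2) = 0.503102
Backward induction: V(k, i) = exp(-r*dt) * [p * V(k+1, i) + (1-p) * V(k+1, i+1)].
  V(1,0) = exp(-r*dt) * [p*0.000000 + (1-p)*0.020000] = 0.011713
  V(1,1) = exp(-r*dt) * [p*0.020000 + (1-p)*0.503102] = 0.302912
  V(0,0) = exp(-r*dt) * [p*0.011713 + (1-p)*0.302912] = 0.182244

Answer: Price = V(0,0) = 0.1822


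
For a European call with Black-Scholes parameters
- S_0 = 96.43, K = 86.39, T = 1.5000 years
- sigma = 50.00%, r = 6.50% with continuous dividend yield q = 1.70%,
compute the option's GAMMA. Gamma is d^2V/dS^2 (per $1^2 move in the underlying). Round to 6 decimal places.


Answer: Gamma = 0.005490

Derivation:
d1 = 0.6033018579; d2 = -0.0090705778
phi(d1) = 0.3325632874; exp(-qT) = 0.9748223790; exp(-rT) = 0.9071023416
Gamma = exp(-qT) * phi(d1) / (S * sigma * sqrt(T)) = 0.9748223790 * 0.3325632874 / (96.4300 * 0.5000 * 1.2247448714) = 0.005490


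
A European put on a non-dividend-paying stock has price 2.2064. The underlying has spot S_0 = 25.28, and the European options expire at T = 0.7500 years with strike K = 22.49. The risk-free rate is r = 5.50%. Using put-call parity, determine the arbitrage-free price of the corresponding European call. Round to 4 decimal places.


Answer: Call price = 5.9052

Derivation:
Put-call parity: C - P = S_0 * exp(-qT) - K * exp(-rT).
S_0 * exp(-qT) = 25.2800 * 1.00000000 = 25.28000000
K * exp(-rT) = 22.4900 * 0.95958920 = 21.58116117
C = P + S*exp(-qT) - K*exp(-rT)
C = 2.2064 + 25.28000000 - 21.58116117 = 5.9052


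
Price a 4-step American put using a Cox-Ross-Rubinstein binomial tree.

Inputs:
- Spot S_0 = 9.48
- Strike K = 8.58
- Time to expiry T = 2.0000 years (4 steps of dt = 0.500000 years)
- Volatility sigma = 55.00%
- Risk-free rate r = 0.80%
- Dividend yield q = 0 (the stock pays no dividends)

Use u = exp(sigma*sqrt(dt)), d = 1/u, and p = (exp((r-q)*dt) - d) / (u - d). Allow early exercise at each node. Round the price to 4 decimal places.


Answer: Price = V(0,0) = 2.2010

Derivation:
dt = T/N = 0.500000
u = exp(sigma*sqrt(dt)) = 1.475370; d = 1/u = 0.677796
p = (exp((r-q)*dt) - d) / (u - d) = 0.409005
Discount per step: exp(-r*dt) = 0.996008
Stock lattice S(k, i) with i counting down-moves:
  k=0: S(0,0) = 9.4800
  k=1: S(1,0) = 13.9865; S(1,1) = 6.4255
  k=2: S(2,0) = 20.6353; S(2,1) = 9.4800; S(2,2) = 4.3552
  k=3: S(3,0) = 30.4447; S(3,1) = 13.9865; S(3,2) = 6.4255; S(3,3) = 2.9519
  k=4: S(4,0) = 44.9171; S(4,1) = 20.6353; S(4,2) = 9.4800; S(4,3) = 4.3552; S(4,4) = 2.0008
Terminal payoffs V(N, i) = max(K - S_T, 0):
  V(4,0) = 0.000000; V(4,1) = 0.000000; V(4,2) = 0.000000; V(4,3) = 4.224816; V(4,4) = 6.579195
Backward induction: V(k, i) = exp(-r*dt) * [p * V(k+1, i) + (1-p) * V(k+1, i+1)]; then take max(V_cont, immediate exercise) for American.
  V(3,0) = exp(-r*dt) * [p*0.000000 + (1-p)*0.000000] = 0.000000; exercise = 0.000000; V(3,0) = max -> 0.000000
  V(3,1) = exp(-r*dt) * [p*0.000000 + (1-p)*0.000000] = 0.000000; exercise = 0.000000; V(3,1) = max -> 0.000000
  V(3,2) = exp(-r*dt) * [p*0.000000 + (1-p)*4.224816] = 2.486877; exercise = 2.154493; V(3,2) = max -> 2.486877
  V(3,3) = exp(-r*dt) * [p*4.224816 + (1-p)*6.579195] = 5.593822; exercise = 5.628073; V(3,3) = max -> 5.628073
  V(2,0) = exp(-r*dt) * [p*0.000000 + (1-p)*0.000000] = 0.000000; exercise = 0.000000; V(2,0) = max -> 0.000000
  V(2,1) = exp(-r*dt) * [p*0.000000 + (1-p)*2.486877] = 1.463864; exercise = 0.000000; V(2,1) = max -> 1.463864
  V(2,2) = exp(-r*dt) * [p*2.486877 + (1-p)*5.628073] = 4.325969; exercise = 4.224816; V(2,2) = max -> 4.325969
  V(1,0) = exp(-r*dt) * [p*0.000000 + (1-p)*1.463864] = 0.861682; exercise = 0.000000; V(1,0) = max -> 0.861682
  V(1,1) = exp(-r*dt) * [p*1.463864 + (1-p)*4.325969] = 3.142756; exercise = 2.154493; V(1,1) = max -> 3.142756
  V(0,0) = exp(-r*dt) * [p*0.861682 + (1-p)*3.142756] = 2.200963; exercise = 0.000000; V(0,0) = max -> 2.200963


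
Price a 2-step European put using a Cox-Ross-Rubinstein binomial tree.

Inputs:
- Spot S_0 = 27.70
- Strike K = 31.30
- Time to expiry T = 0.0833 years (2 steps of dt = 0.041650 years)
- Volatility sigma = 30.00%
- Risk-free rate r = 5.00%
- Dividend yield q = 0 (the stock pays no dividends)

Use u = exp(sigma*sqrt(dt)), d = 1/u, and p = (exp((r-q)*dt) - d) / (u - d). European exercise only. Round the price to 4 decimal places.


Answer: Price = V(0,0) = 3.4720

Derivation:
dt = T/N = 0.041650
u = exp(sigma*sqrt(dt)) = 1.063138; d = 1/u = 0.940612
p = (exp((r-q)*dt) - d) / (u - d) = 0.501713
Discount per step: exp(-r*dt) = 0.997920
Stock lattice S(k, i) with i counting down-moves:
  k=0: S(0,0) = 27.7000
  k=1: S(1,0) = 29.4489; S(1,1) = 26.0549
  k=2: S(2,0) = 31.3083; S(2,1) = 27.7000; S(2,2) = 24.5076
Terminal payoffs V(N, i) = max(K - S_T, 0):
  V(2,0) = 0.000000; V(2,1) = 3.600000; V(2,2) = 6.792421
Backward induction: V(k, i) = exp(-r*dt) * [p * V(k+1, i) + (1-p) * V(k+1, i+1)].
  V(1,0) = exp(-r*dt) * [p*0.000000 + (1-p)*3.600000] = 1.790103
  V(1,1) = exp(-r*dt) * [p*3.600000 + (1-p)*6.792421] = 5.179945
  V(0,0) = exp(-r*dt) * [p*1.790103 + (1-p)*5.179945] = 3.471981


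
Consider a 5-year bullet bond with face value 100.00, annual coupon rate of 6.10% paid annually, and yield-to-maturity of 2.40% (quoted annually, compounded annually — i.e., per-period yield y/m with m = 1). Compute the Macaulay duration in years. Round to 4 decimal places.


Coupon per period c = face * coupon_rate / m = 6.100000
Periods per year m = 1; per-period yield y/m = 0.024000
Number of cashflows N = 5
Cashflows (t years, CF_t, discount factor 1/(1+y/m)^(m*t), PV):
  t = 1.0000: CF_t = 6.100000, DF = 0.976562, PV = 5.957031
  t = 2.0000: CF_t = 6.100000, DF = 0.953674, PV = 5.817413
  t = 3.0000: CF_t = 6.100000, DF = 0.931323, PV = 5.681068
  t = 4.0000: CF_t = 6.100000, DF = 0.909495, PV = 5.547918
  t = 5.0000: CF_t = 106.100000, DF = 0.888178, PV = 94.235730
Price P = sum_t PV_t = 117.239160
Macaulay numerator sum_t t * PV_t:
  t * PV_t at t = 1.0000: 5.957031
  t * PV_t at t = 2.0000: 11.634827
  t * PV_t at t = 3.0000: 17.043203
  t * PV_t at t = 4.0000: 22.191671
  t * PV_t at t = 5.0000: 471.178652
Macaulay duration D = (sum_t t * PV_t) / P = 528.005383 / 117.239160 = 4.503661

Answer: Macaulay duration = 4.5037 years


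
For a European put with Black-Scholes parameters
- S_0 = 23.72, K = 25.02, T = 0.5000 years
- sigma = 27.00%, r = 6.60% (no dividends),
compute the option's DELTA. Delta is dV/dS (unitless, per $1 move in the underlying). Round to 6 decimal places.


Answer: Delta = -0.504455

Derivation:
d1 = -0.0111666874; d2 = -0.2020855183
phi(d1) = 0.3989174081; exp(-qT) = 1.0000000000; exp(-rT) = 0.9675385596
N(-d1) = 0.5044547712
Delta = -exp(-qT) * N(-d1) = -1.0000000000 * 0.5044547712 = -0.504455


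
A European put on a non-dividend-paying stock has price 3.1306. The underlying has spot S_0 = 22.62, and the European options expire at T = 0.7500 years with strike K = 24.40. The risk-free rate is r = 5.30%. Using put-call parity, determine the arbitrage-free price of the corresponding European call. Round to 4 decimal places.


Put-call parity: C - P = S_0 * exp(-qT) - K * exp(-rT).
S_0 * exp(-qT) = 22.6200 * 1.00000000 = 22.62000000
K * exp(-rT) = 24.4000 * 0.96102967 = 23.44912386
C = P + S*exp(-qT) - K*exp(-rT)
C = 3.1306 + 22.62000000 - 23.44912386 = 2.3015

Answer: Call price = 2.3015


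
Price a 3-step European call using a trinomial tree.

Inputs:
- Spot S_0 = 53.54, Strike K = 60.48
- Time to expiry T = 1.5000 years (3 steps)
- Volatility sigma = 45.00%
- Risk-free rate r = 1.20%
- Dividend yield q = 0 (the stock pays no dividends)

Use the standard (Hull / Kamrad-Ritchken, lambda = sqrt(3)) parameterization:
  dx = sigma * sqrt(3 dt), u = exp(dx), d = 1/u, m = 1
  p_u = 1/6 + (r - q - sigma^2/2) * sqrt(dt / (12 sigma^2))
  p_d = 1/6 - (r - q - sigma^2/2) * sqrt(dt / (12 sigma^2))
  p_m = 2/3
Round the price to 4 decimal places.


Answer: Price = V(0,0) = 9.2559

Derivation:
dt = T/N = 0.500000; dx = sigma*sqrt(3*dt) = 0.551135
u = exp(dx) = 1.735222; d = 1/u = 0.576295
p_u = 0.126182, p_m = 0.666667, p_d = 0.207151
Discount per step: exp(-r*dt) = 0.994018
Stock lattice S(k, j) with j the centered position index:
  k=0: S(0,+0) = 53.5400
  k=1: S(1,-1) = 30.8548; S(1,+0) = 53.5400; S(1,+1) = 92.9038
  k=2: S(2,-2) = 17.7815; S(2,-1) = 30.8548; S(2,+0) = 53.5400; S(2,+1) = 92.9038; S(2,+2) = 161.2086
  k=3: S(3,-3) = 10.2474; S(3,-2) = 17.7815; S(3,-1) = 30.8548; S(3,+0) = 53.5400; S(3,+1) = 92.9038; S(3,+2) = 161.2086; S(3,+3) = 279.7327
Terminal payoffs V(N, j) = max(S_T - K, 0):
  V(3,-3) = 0.000000; V(3,-2) = 0.000000; V(3,-1) = 0.000000; V(3,+0) = 0.000000; V(3,+1) = 32.423770; V(3,+2) = 100.728639; V(3,+3) = 219.252731
Backward induction: V(k, j) = exp(-r*dt) * [p_u * V(k+1, j+1) + p_m * V(k+1, j) + p_d * V(k+1, j-1)]
  V(2,-2) = exp(-r*dt) * [p_u*0.000000 + p_m*0.000000 + p_d*0.000000] = 0.000000
  V(2,-1) = exp(-r*dt) * [p_u*0.000000 + p_m*0.000000 + p_d*0.000000] = 0.000000
  V(2,+0) = exp(-r*dt) * [p_u*32.423770 + p_m*0.000000 + p_d*0.000000] = 4.066823
  V(2,+1) = exp(-r*dt) * [p_u*100.728639 + p_m*32.423770 + p_d*0.000000] = 34.120653
  V(2,+2) = exp(-r*dt) * [p_u*219.252731 + p_m*100.728639 + p_d*32.423770] = 100.927425
  V(1,-1) = exp(-r*dt) * [p_u*4.066823 + p_m*0.000000 + p_d*0.000000] = 0.510090
  V(1,+0) = exp(-r*dt) * [p_u*34.120653 + p_m*4.066823 + p_d*0.000000] = 6.974656
  V(1,+1) = exp(-r*dt) * [p_u*100.927425 + p_m*34.120653 + p_d*4.066823] = 36.107483
  V(0,+0) = exp(-r*dt) * [p_u*36.107483 + p_m*6.974656 + p_d*0.510090] = 9.255850


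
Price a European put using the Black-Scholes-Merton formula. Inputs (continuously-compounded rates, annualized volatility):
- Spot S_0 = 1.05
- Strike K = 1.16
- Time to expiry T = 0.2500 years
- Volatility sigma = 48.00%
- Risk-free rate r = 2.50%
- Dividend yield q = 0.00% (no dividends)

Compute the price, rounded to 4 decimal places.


Answer: Price = 0.1644

Derivation:
d1 = (ln(S/K) + (r - q + 0.5*sigma^2) * T) / (sigma * sqrt(T)) = -0.26908267
d2 = d1 - sigma * sqrt(T) = -0.50908267
exp(-rT) = 0.99376949; exp(-qT) = 1.00000000
P = K * exp(-rT) * N(-d2) - S_0 * exp(-qT) * N(-d1)
N(-d1) = 0.60606697; N(-d2) = 0.69465286
P = 1.1600 * 0.99376949 * 0.69465286 - 1.0500 * 1.00000000 * 0.60606697 = 0.1644


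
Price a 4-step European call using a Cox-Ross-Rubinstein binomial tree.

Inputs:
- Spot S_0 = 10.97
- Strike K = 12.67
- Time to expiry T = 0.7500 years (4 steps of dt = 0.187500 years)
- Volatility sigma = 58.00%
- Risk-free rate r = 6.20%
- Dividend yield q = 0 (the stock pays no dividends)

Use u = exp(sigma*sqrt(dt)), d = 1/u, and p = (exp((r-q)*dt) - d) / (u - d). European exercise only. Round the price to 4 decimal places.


dt = T/N = 0.187500
u = exp(sigma*sqrt(dt)) = 1.285500; d = 1/u = 0.777908
p = (exp((r-q)*dt) - d) / (u - d) = 0.460577
Discount per step: exp(-r*dt) = 0.988442
Stock lattice S(k, i) with i counting down-moves:
  k=0: S(0,0) = 10.9700
  k=1: S(1,0) = 14.1019; S(1,1) = 8.5336
  k=2: S(2,0) = 18.1280; S(2,1) = 10.9700; S(2,2) = 6.6384
  k=3: S(3,0) = 23.3036; S(3,1) = 14.1019; S(3,2) = 8.5336; S(3,3) = 5.1641
  k=4: S(4,0) = 29.9567; S(4,1) = 18.1280; S(4,2) = 10.9700; S(4,3) = 6.6384; S(4,4) = 4.0172
Terminal payoffs V(N, i) = max(S_T - K, 0):
  V(4,0) = 17.286722; V(4,1) = 5.458024; V(4,2) = 0.000000; V(4,3) = 0.000000; V(4,4) = 0.000000
Backward induction: V(k, i) = exp(-r*dt) * [p * V(k+1, i) + (1-p) * V(k+1, i+1)].
  V(3,0) = exp(-r*dt) * [p*17.286722 + (1-p)*5.458024] = 10.780001
  V(3,1) = exp(-r*dt) * [p*5.458024 + (1-p)*0.000000] = 2.484786
  V(3,2) = exp(-r*dt) * [p*0.000000 + (1-p)*0.000000] = 0.000000
  V(3,3) = exp(-r*dt) * [p*0.000000 + (1-p)*0.000000] = 0.000000
  V(2,0) = exp(-r*dt) * [p*10.780001 + (1-p)*2.484786] = 6.232496
  V(2,1) = exp(-r*dt) * [p*2.484786 + (1-p)*0.000000] = 1.131208
  V(2,2) = exp(-r*dt) * [p*0.000000 + (1-p)*0.000000] = 0.000000
  V(1,0) = exp(-r*dt) * [p*6.232496 + (1-p)*1.131208] = 3.440515
  V(1,1) = exp(-r*dt) * [p*1.131208 + (1-p)*0.000000] = 0.514987
  V(0,0) = exp(-r*dt) * [p*3.440515 + (1-p)*0.514987] = 1.840893

Answer: Price = V(0,0) = 1.8409


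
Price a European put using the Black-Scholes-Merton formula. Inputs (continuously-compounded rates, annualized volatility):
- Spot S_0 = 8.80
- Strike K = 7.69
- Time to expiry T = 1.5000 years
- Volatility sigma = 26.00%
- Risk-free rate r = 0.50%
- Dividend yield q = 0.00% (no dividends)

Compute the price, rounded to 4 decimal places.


d1 = (ln(S/K) + (r - q + 0.5*sigma^2) * T) / (sigma * sqrt(T)) = 0.60618885
d2 = d1 - sigma * sqrt(T) = 0.28775518
exp(-rT) = 0.99252805; exp(-qT) = 1.00000000
P = K * exp(-rT) * N(-d2) - S_0 * exp(-qT) * N(-d1)
N(-d1) = 0.27219468; N(-d2) = 0.38676707
P = 7.6900 * 0.99252805 * 0.38676707 - 8.8000 * 1.00000000 * 0.27219468 = 0.5567

Answer: Price = 0.5567


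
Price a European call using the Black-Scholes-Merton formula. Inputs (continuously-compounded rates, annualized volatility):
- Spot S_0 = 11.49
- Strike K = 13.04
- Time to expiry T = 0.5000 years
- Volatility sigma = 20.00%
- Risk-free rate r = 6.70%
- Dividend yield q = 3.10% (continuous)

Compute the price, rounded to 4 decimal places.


d1 = (ln(S/K) + (r - q + 0.5*sigma^2) * T) / (sigma * sqrt(T)) = -0.69681459
d2 = d1 - sigma * sqrt(T) = -0.83823595
exp(-rT) = 0.96705491; exp(-qT) = 0.98461951
C = S_0 * exp(-qT) * N(d1) - K * exp(-rT) * N(d2)
N(d1) = 0.24295942; N(d2) = 0.20094910
C = 11.4900 * 0.98461951 * 0.24295942 - 13.0400 * 0.96705491 * 0.20094910 = 0.2146

Answer: Price = 0.2146


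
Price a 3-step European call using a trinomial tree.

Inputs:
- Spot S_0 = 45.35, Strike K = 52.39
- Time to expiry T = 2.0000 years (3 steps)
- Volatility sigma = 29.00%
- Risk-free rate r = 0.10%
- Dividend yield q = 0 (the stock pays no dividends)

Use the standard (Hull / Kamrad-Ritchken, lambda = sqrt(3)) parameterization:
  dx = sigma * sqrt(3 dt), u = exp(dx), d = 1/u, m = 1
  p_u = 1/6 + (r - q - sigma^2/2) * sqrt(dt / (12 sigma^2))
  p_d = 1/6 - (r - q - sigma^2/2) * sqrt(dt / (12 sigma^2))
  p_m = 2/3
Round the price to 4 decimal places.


Answer: Price = V(0,0) = 5.0373

Derivation:
dt = T/N = 0.666667; dx = sigma*sqrt(3*dt) = 0.410122
u = exp(dx) = 1.507002; d = 1/u = 0.663569
p_u = 0.133303, p_m = 0.666667, p_d = 0.200031
Discount per step: exp(-r*dt) = 0.999334
Stock lattice S(k, j) with j the centered position index:
  k=0: S(0,+0) = 45.3500
  k=1: S(1,-1) = 30.0929; S(1,+0) = 45.3500; S(1,+1) = 68.3425
  k=2: S(2,-2) = 19.9687; S(2,-1) = 30.0929; S(2,+0) = 45.3500; S(2,+1) = 68.3425; S(2,+2) = 102.9923
  k=3: S(3,-3) = 13.2506; S(3,-2) = 19.9687; S(3,-1) = 30.0929; S(3,+0) = 45.3500; S(3,+1) = 68.3425; S(3,+2) = 102.9923; S(3,+3) = 155.2095
Terminal payoffs V(N, j) = max(S_T - K, 0):
  V(3,-3) = 0.000000; V(3,-2) = 0.000000; V(3,-1) = 0.000000; V(3,+0) = 0.000000; V(3,+1) = 15.952519; V(3,+2) = 50.602281; V(3,+3) = 102.819525
Backward induction: V(k, j) = exp(-r*dt) * [p_u * V(k+1, j+1) + p_m * V(k+1, j) + p_d * V(k+1, j-1)]
  V(2,-2) = exp(-r*dt) * [p_u*0.000000 + p_m*0.000000 + p_d*0.000000] = 0.000000
  V(2,-1) = exp(-r*dt) * [p_u*0.000000 + p_m*0.000000 + p_d*0.000000] = 0.000000
  V(2,+0) = exp(-r*dt) * [p_u*15.952519 + p_m*0.000000 + p_d*0.000000] = 2.125095
  V(2,+1) = exp(-r*dt) * [p_u*50.602281 + p_m*15.952519 + p_d*0.000000] = 17.368846
  V(2,+2) = exp(-r*dt) * [p_u*102.819525 + p_m*50.602281 + p_d*15.952519] = 50.598215
  V(1,-1) = exp(-r*dt) * [p_u*2.125095 + p_m*0.000000 + p_d*0.000000] = 0.283092
  V(1,+0) = exp(-r*dt) * [p_u*17.368846 + p_m*2.125095 + p_d*0.000000] = 3.729555
  V(1,+1) = exp(-r*dt) * [p_u*50.598215 + p_m*17.368846 + p_d*2.125095] = 18.736693
  V(0,+0) = exp(-r*dt) * [p_u*18.736693 + p_m*3.729555 + p_d*0.283092] = 5.037288


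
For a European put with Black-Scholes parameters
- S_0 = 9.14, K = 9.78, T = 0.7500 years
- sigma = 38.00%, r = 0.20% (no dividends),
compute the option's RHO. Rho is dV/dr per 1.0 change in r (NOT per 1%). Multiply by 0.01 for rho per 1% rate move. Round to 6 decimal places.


d1 = -0.0365526490; d2 = -0.3656423024
phi(d1) = 0.3986758568; exp(-qT) = 1.0000000000; exp(-rT) = 0.9985011244
N(-d2) = 0.6426839975
Rho = -K*T*exp(-rT)*N(-d2) = -9.7800 * 0.7500 * 0.9985011244 * 0.6426839975 = -4.707021

Answer: Rho = -4.707021


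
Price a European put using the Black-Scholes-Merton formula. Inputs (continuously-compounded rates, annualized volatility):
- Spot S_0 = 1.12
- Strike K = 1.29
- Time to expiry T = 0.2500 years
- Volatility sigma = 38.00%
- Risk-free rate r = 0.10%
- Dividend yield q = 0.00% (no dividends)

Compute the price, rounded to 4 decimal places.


Answer: Price = 0.1999

Derivation:
d1 = (ln(S/K) + (r - q + 0.5*sigma^2) * T) / (sigma * sqrt(T)) = -0.64743965
d2 = d1 - sigma * sqrt(T) = -0.83743965
exp(-rT) = 0.99975003; exp(-qT) = 1.00000000
P = K * exp(-rT) * N(-d2) - S_0 * exp(-qT) * N(-d1)
N(-d1) = 0.74132628; N(-d2) = 0.79882726
P = 1.2900 * 0.99975003 * 0.79882726 - 1.1200 * 1.00000000 * 0.74132628 = 0.1999


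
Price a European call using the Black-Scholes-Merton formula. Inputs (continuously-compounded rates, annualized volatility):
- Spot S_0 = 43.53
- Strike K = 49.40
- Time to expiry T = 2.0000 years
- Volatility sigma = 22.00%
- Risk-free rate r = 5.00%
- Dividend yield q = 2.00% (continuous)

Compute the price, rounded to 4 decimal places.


Answer: Price = 4.0308

Derivation:
d1 = (ln(S/K) + (r - q + 0.5*sigma^2) * T) / (sigma * sqrt(T)) = -0.05817582
d2 = d1 - sigma * sqrt(T) = -0.36930281
exp(-rT) = 0.90483742; exp(-qT) = 0.96078944
C = S_0 * exp(-qT) * N(d1) - K * exp(-rT) * N(d2)
N(d1) = 0.47680429; N(d2) = 0.35595102
C = 43.5300 * 0.96078944 * 0.47680429 - 49.4000 * 0.90483742 * 0.35595102 = 4.0308
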